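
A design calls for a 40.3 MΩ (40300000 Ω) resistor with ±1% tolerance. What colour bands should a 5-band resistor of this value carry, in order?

yellow, black, orange, green, brown

40300000 Ω = 403 × 10^5.
4 → yellow
0 → black
3 → orange
Multiplier 10^5 → green.
±1% tolerance → brown.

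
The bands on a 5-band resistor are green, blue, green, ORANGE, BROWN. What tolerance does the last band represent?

±1%

The last band, brown, is the tolerance band.
Brown corresponds to ±1%.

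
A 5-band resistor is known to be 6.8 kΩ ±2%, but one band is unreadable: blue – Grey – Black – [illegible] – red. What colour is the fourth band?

brown

6800 Ω = 680 × 10^1.
The fourth band is the multiplier, 10^1, which is brown.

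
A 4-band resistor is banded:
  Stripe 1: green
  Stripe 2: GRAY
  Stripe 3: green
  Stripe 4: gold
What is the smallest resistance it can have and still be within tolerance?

Green → 5 (first significant figure)
Grey → 8 (second significant figure)
Green → ×10^5 multiplier
Gold → ±5% tolerance
58 × 100000 = 5800000 Ω
Smallest = 5800000 × (1 − 5/100) = 5510000 Ω.

5510000 Ω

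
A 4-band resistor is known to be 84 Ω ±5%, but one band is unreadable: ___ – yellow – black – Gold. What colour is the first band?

84 Ω = 84 × 10^0.
The first band gives digit 8 of the significand, and 8 is grey.

grey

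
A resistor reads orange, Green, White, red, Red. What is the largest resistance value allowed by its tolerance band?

Orange → 3 (first significant figure)
Green → 5 (second significant figure)
White → 9 (third significant figure)
Red → ×10^2 multiplier
Red → ±2% tolerance
359 × 100 = 35900 Ω
Largest = 35900 × (1 + 2/100) = 36618 Ω.

36618 Ω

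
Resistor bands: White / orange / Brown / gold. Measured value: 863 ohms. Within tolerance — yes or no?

White → 9 (first significant figure)
Orange → 3 (second significant figure)
Brown → ×10 multiplier
Gold → ±5% tolerance
93 × 10 = 930 Ω
Allowed range: 883.5 Ω to 976.5 Ω.
863 ohms lies outside that range.

no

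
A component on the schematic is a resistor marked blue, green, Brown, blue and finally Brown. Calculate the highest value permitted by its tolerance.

Blue → 6 (first significant figure)
Green → 5 (second significant figure)
Brown → 1 (third significant figure)
Blue → ×10^6 multiplier
Brown → ±1% tolerance
651 × 1000000 = 651000000 Ω
Highest = 651000000 × (1 + 1/100) = 657510000 Ω.

657510000 Ω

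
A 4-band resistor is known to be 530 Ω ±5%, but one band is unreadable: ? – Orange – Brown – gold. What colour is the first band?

530 Ω = 53 × 10^1.
The first band gives digit 5 of the significand, and 5 is green.

green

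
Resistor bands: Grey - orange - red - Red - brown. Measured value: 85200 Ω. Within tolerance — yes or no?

Grey → 8 (first significant figure)
Orange → 3 (second significant figure)
Red → 2 (third significant figure)
Red → ×10^2 multiplier
Brown → ±1% tolerance
832 × 100 = 83200 Ω
Allowed range: 82368 Ω to 84032 Ω.
85200 Ω lies outside that range.

no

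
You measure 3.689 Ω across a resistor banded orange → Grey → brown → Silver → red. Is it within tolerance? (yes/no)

no

Orange → 3 (first significant figure)
Grey → 8 (second significant figure)
Brown → 1 (third significant figure)
Silver → ×0.01 multiplier
Red → ±2% tolerance
381 × 0.01 = 3.81 Ω
Allowed range: 3.7338 Ω to 3.8862 Ω.
3.689 Ω lies outside that range.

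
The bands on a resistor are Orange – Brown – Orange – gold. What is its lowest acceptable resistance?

29450 Ω

Orange → 3 (first significant figure)
Brown → 1 (second significant figure)
Orange → ×10^3 multiplier
Gold → ±5% tolerance
31 × 1000 = 31000 Ω
Lowest = 31000 × (1 − 5/100) = 29450 Ω.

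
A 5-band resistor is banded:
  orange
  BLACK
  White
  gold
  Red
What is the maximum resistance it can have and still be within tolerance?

31.518 Ω

Orange → 3 (first significant figure)
Black → 0 (second significant figure)
White → 9 (third significant figure)
Gold → ×0.1 multiplier
Red → ±2% tolerance
309 × 0.1 = 30.9 Ω
Maximum = 30.9 × (1 + 2/100) = 31.518 Ω.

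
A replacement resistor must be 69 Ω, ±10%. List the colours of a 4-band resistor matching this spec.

69 Ω = 69 × 10^0.
6 → blue
9 → white
Multiplier 10^0 → black.
±10% tolerance → silver.

blue, white, black, silver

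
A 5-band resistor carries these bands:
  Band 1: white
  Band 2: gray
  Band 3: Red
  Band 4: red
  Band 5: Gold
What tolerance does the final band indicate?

The last band, gold, is the tolerance band.
Gold corresponds to ±5%.

±5%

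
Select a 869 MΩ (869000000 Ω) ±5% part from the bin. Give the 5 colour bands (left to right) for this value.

869000000 Ω = 869 × 10^6.
8 → grey
6 → blue
9 → white
Multiplier 10^6 → blue.
±5% tolerance → gold.

grey, blue, white, blue, gold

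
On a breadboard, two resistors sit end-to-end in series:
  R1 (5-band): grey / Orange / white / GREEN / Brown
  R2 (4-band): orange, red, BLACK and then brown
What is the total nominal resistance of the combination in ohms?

R1: grey, orange, white → 839; green ×10^5 → 83900000 Ω.
R2: orange, red → 32; black ×1 → 32 Ω.
Series: 83900000 + 32 = 83900032 Ω.

83900032 Ω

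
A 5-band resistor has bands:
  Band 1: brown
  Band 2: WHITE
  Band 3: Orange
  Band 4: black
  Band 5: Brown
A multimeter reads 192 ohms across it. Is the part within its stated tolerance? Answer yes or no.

Brown → 1 (first significant figure)
White → 9 (second significant figure)
Orange → 3 (third significant figure)
Black → ×1 multiplier
Brown → ±1% tolerance
193 × 1 = 193 Ω
Allowed range: 191.07 Ω to 194.93 Ω.
192 ohms lies inside that range.

yes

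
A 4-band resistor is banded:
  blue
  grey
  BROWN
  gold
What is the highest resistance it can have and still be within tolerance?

Blue → 6 (first significant figure)
Grey → 8 (second significant figure)
Brown → ×10 multiplier
Gold → ±5% tolerance
68 × 10 = 680 Ω
Highest = 680 × (1 + 5/100) = 714 Ω.

714 Ω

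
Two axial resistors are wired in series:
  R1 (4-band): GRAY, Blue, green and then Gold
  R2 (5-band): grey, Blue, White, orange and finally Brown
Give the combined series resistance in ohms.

R1: grey, blue → 86; green ×10^5 → 8600000 Ω.
R2: grey, blue, white → 869; orange ×10^3 → 869000 Ω.
Series: 8600000 + 869000 = 9469000 Ω.

9469000 Ω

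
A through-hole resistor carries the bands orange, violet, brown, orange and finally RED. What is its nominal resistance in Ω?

Orange → 3 (first significant figure)
Violet → 7 (second significant figure)
Brown → 1 (third significant figure)
Orange → ×10^3 multiplier
371 × 1000 = 371000 Ω

371000 Ω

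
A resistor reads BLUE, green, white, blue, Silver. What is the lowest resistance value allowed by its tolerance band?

Blue → 6 (first significant figure)
Green → 5 (second significant figure)
White → 9 (third significant figure)
Blue → ×10^6 multiplier
Silver → ±10% tolerance
659 × 1000000 = 659000000 Ω
Lowest = 659000000 × (1 − 10/100) = 593100000 Ω.

593100000 Ω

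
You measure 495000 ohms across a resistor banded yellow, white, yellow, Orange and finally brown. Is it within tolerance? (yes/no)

yes

Yellow → 4 (first significant figure)
White → 9 (second significant figure)
Yellow → 4 (third significant figure)
Orange → ×10^3 multiplier
Brown → ±1% tolerance
494 × 1000 = 494000 Ω
Allowed range: 489060 Ω to 498940 Ω.
495000 ohms lies inside that range.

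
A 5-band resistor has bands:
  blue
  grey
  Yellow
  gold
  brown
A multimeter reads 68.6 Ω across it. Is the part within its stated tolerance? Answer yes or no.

yes

Blue → 6 (first significant figure)
Grey → 8 (second significant figure)
Yellow → 4 (third significant figure)
Gold → ×0.1 multiplier
Brown → ±1% tolerance
684 × 0.1 = 68.4 Ω
Allowed range: 67.716 Ω to 69.084 Ω.
68.6 Ω lies inside that range.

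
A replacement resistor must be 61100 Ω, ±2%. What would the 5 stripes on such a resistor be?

61100 Ω = 611 × 10^2.
6 → blue
1 → brown
1 → brown
Multiplier 10^2 → red.
±2% tolerance → red.

blue, brown, brown, red, red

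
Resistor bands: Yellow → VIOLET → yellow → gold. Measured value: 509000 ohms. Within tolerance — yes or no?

Yellow → 4 (first significant figure)
Violet → 7 (second significant figure)
Yellow → ×10^4 multiplier
Gold → ±5% tolerance
47 × 10000 = 470000 Ω
Allowed range: 446500 Ω to 493500 Ω.
509000 ohms lies outside that range.

no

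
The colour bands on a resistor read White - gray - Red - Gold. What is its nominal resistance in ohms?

White → 9 (first significant figure)
Grey → 8 (second significant figure)
Red → ×10^2 multiplier
98 × 100 = 9800 Ω

9800 Ω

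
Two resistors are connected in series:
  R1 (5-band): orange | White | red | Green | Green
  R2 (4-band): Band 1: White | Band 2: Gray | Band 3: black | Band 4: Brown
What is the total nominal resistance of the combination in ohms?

R1: orange, white, red → 392; green ×10^5 → 39200000 Ω.
R2: white, grey → 98; black ×1 → 98 Ω.
Series: 39200000 + 98 = 39200098 Ω.

39200098 Ω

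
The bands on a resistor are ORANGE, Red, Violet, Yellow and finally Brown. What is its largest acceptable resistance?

3302700 Ω

Orange → 3 (first significant figure)
Red → 2 (second significant figure)
Violet → 7 (third significant figure)
Yellow → ×10^4 multiplier
Brown → ±1% tolerance
327 × 10000 = 3270000 Ω
Largest = 3270000 × (1 + 1/100) = 3302700 Ω.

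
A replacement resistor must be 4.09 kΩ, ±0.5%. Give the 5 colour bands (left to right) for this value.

yellow, black, white, brown, green

4090 Ω = 409 × 10^1.
4 → yellow
0 → black
9 → white
Multiplier 10^1 → brown.
±0.5% tolerance → green.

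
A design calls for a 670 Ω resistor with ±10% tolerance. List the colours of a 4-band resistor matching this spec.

670 Ω = 67 × 10^1.
6 → blue
7 → violet
Multiplier 10^1 → brown.
±10% tolerance → silver.

blue, violet, brown, silver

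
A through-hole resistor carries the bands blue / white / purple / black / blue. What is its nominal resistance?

Blue → 6 (first significant figure)
White → 9 (second significant figure)
Violet → 7 (third significant figure)
Black → ×1 multiplier
697 × 1 = 697 Ω

697 Ω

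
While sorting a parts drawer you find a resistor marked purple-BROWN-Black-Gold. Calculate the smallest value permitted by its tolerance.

67.45 Ω

Violet → 7 (first significant figure)
Brown → 1 (second significant figure)
Black → ×1 multiplier
Gold → ±5% tolerance
71 × 1 = 71 Ω
Smallest = 71 × (1 − 5/100) = 67.45 Ω.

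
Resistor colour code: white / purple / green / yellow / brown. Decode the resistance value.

White → 9 (first significant figure)
Violet → 7 (second significant figure)
Green → 5 (third significant figure)
Yellow → ×10^4 multiplier
975 × 10000 = 9750000 Ω

9750000 Ω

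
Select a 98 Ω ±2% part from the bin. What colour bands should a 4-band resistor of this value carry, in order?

white, grey, black, red

98 Ω = 98 × 10^0.
9 → white
8 → grey
Multiplier 10^0 → black.
±2% tolerance → red.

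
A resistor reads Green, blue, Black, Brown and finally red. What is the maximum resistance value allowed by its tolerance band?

Green → 5 (first significant figure)
Blue → 6 (second significant figure)
Black → 0 (third significant figure)
Brown → ×10 multiplier
Red → ±2% tolerance
560 × 10 = 5600 Ω
Maximum = 5600 × (1 + 2/100) = 5712 Ω.

5712 Ω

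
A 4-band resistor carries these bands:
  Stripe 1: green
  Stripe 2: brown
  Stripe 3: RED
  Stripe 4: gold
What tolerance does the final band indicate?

The last band, gold, is the tolerance band.
Gold corresponds to ±5%.

±5%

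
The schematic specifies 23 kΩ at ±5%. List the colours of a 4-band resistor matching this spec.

red, orange, orange, gold

23000 Ω = 23 × 10^3.
2 → red
3 → orange
Multiplier 10^3 → orange.
±5% tolerance → gold.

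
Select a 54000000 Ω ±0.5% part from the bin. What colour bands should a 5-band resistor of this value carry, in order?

54000000 Ω = 540 × 10^5.
5 → green
4 → yellow
0 → black
Multiplier 10^5 → green.
±0.5% tolerance → green.

green, yellow, black, green, green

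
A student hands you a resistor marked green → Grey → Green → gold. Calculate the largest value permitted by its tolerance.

Green → 5 (first significant figure)
Grey → 8 (second significant figure)
Green → ×10^5 multiplier
Gold → ±5% tolerance
58 × 100000 = 5800000 Ω
Largest = 5800000 × (1 + 5/100) = 6090000 Ω.

6090000 Ω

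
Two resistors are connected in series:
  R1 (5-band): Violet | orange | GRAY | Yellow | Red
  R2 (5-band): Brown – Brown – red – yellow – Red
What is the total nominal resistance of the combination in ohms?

R1: violet, orange, grey → 738; yellow ×10^4 → 7380000 Ω.
R2: brown, brown, red → 112; yellow ×10^4 → 1120000 Ω.
Series: 7380000 + 1120000 = 8500000 Ω.

8500000 Ω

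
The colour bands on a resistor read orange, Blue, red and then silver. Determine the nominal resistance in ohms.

3600 Ω

Orange → 3 (first significant figure)
Blue → 6 (second significant figure)
Red → ×10^2 multiplier
36 × 100 = 3600 Ω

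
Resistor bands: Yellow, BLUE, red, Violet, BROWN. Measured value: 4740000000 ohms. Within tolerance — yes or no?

Yellow → 4 (first significant figure)
Blue → 6 (second significant figure)
Red → 2 (third significant figure)
Violet → ×10^7 multiplier
Brown → ±1% tolerance
462 × 10000000 = 4620000000 Ω
Allowed range: 4573800000 Ω to 4666200000 Ω.
4740000000 ohms lies outside that range.

no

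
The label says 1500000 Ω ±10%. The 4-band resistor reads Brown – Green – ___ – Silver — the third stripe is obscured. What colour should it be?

green

1500000 Ω = 15 × 10^5.
The third band is the multiplier, 10^5, which is green.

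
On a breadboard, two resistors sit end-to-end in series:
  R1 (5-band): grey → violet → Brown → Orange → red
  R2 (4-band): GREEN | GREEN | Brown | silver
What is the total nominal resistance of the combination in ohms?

R1: grey, violet, brown → 871; orange ×10^3 → 871000 Ω.
R2: green, green → 55; brown ×10 → 550 Ω.
Series: 871000 + 550 = 871550 Ω.

871550 Ω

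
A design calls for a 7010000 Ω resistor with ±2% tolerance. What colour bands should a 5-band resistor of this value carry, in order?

7010000 Ω = 701 × 10^4.
7 → violet
0 → black
1 → brown
Multiplier 10^4 → yellow.
±2% tolerance → red.

violet, black, brown, yellow, red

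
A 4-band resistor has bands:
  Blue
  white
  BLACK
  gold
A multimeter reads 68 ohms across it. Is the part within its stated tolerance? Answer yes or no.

Blue → 6 (first significant figure)
White → 9 (second significant figure)
Black → ×1 multiplier
Gold → ±5% tolerance
69 × 1 = 69 Ω
Allowed range: 65.55 Ω to 72.45 Ω.
68 ohms lies inside that range.

yes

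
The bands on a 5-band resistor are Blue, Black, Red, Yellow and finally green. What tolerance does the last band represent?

The last band, green, is the tolerance band.
Green corresponds to ±0.5%.

±0.5%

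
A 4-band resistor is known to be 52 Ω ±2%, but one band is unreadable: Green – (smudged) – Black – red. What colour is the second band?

red

52 Ω = 52 × 10^0.
The second band gives digit 2 of the significand, and 2 is red.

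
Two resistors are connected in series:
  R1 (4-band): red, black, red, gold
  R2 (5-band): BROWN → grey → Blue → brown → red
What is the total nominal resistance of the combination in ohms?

R1: red, black → 20; red ×10^2 → 2000 Ω.
R2: brown, grey, blue → 186; brown ×10 → 1860 Ω.
Series: 2000 + 1860 = 3860 Ω.

3860 Ω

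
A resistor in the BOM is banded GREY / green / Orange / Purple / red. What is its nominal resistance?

Grey → 8 (first significant figure)
Green → 5 (second significant figure)
Orange → 3 (third significant figure)
Violet → ×10^7 multiplier
853 × 10000000 = 8530000000 Ω

8530000000 Ω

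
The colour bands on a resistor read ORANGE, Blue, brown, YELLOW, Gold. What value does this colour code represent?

Orange → 3 (first significant figure)
Blue → 6 (second significant figure)
Brown → 1 (third significant figure)
Yellow → ×10^4 multiplier
361 × 10000 = 3610000 Ω

3610000 Ω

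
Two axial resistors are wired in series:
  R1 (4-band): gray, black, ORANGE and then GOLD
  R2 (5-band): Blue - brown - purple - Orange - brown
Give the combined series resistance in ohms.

697000 Ω

R1: grey, black → 80; orange ×10^3 → 80000 Ω.
R2: blue, brown, violet → 617; orange ×10^3 → 617000 Ω.
Series: 80000 + 617000 = 697000 Ω.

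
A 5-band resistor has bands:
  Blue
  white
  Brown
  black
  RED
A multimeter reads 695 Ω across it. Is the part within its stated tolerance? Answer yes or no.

yes

Blue → 6 (first significant figure)
White → 9 (second significant figure)
Brown → 1 (third significant figure)
Black → ×1 multiplier
Red → ±2% tolerance
691 × 1 = 691 Ω
Allowed range: 677.18 Ω to 704.82 Ω.
695 Ω lies inside that range.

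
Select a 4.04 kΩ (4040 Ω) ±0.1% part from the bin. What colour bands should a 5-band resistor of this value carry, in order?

4040 Ω = 404 × 10^1.
4 → yellow
0 → black
4 → yellow
Multiplier 10^1 → brown.
±0.1% tolerance → violet.

yellow, black, yellow, brown, violet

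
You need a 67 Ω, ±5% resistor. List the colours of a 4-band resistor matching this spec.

67 Ω = 67 × 10^0.
6 → blue
7 → violet
Multiplier 10^0 → black.
±5% tolerance → gold.

blue, violet, black, gold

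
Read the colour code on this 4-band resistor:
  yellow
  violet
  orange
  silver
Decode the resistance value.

47000 Ω

Yellow → 4 (first significant figure)
Violet → 7 (second significant figure)
Orange → ×10^3 multiplier
47 × 1000 = 47000 Ω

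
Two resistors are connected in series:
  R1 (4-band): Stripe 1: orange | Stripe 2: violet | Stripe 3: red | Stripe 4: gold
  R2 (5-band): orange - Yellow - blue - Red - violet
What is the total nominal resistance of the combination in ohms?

R1: orange, violet → 37; red ×10^2 → 3700 Ω.
R2: orange, yellow, blue → 346; red ×10^2 → 34600 Ω.
Series: 3700 + 34600 = 38300 Ω.

38300 Ω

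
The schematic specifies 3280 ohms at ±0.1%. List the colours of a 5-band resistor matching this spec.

3280 Ω = 328 × 10^1.
3 → orange
2 → red
8 → grey
Multiplier 10^1 → brown.
±0.1% tolerance → violet.

orange, red, grey, brown, violet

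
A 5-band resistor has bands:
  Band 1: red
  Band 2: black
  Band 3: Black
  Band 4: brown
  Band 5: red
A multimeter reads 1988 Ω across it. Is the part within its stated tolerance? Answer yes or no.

Red → 2 (first significant figure)
Black → 0 (second significant figure)
Black → 0 (third significant figure)
Brown → ×10 multiplier
Red → ±2% tolerance
200 × 10 = 2000 Ω
Allowed range: 1960 Ω to 2040 Ω.
1988 Ω lies inside that range.

yes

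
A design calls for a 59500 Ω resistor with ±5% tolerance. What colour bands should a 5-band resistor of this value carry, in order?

59500 Ω = 595 × 10^2.
5 → green
9 → white
5 → green
Multiplier 10^2 → red.
±5% tolerance → gold.

green, white, green, red, gold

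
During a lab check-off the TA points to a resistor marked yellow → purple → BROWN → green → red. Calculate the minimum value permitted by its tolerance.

46158000 Ω

Yellow → 4 (first significant figure)
Violet → 7 (second significant figure)
Brown → 1 (third significant figure)
Green → ×10^5 multiplier
Red → ±2% tolerance
471 × 100000 = 47100000 Ω
Minimum = 47100000 × (1 − 2/100) = 46158000 Ω.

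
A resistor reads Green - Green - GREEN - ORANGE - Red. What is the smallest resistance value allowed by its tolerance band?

543900 Ω

Green → 5 (first significant figure)
Green → 5 (second significant figure)
Green → 5 (third significant figure)
Orange → ×10^3 multiplier
Red → ±2% tolerance
555 × 1000 = 555000 Ω
Smallest = 555000 × (1 − 2/100) = 543900 Ω.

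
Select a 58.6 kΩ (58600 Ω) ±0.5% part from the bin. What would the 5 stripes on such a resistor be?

58600 Ω = 586 × 10^2.
5 → green
8 → grey
6 → blue
Multiplier 10^2 → red.
±0.5% tolerance → green.

green, grey, blue, red, green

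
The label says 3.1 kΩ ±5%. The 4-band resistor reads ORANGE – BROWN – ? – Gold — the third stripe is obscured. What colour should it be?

3100 Ω = 31 × 10^2.
The third band is the multiplier, 10^2, which is red.

red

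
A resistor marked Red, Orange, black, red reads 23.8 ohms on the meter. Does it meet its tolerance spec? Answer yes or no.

no

Red → 2 (first significant figure)
Orange → 3 (second significant figure)
Black → ×1 multiplier
Red → ±2% tolerance
23 × 1 = 23 Ω
Allowed range: 22.54 Ω to 23.46 Ω.
23.8 ohms lies outside that range.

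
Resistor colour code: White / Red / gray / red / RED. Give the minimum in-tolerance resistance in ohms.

90944 Ω

White → 9 (first significant figure)
Red → 2 (second significant figure)
Grey → 8 (third significant figure)
Red → ×10^2 multiplier
Red → ±2% tolerance
928 × 100 = 92800 Ω
Minimum = 92800 × (1 − 2/100) = 90944 Ω.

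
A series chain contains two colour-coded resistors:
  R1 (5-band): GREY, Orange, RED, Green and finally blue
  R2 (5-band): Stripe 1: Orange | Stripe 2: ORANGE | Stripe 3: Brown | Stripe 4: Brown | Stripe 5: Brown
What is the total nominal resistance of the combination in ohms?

83203310 Ω

R1: grey, orange, red → 832; green ×10^5 → 83200000 Ω.
R2: orange, orange, brown → 331; brown ×10 → 3310 Ω.
Series: 83200000 + 3310 = 83203310 Ω.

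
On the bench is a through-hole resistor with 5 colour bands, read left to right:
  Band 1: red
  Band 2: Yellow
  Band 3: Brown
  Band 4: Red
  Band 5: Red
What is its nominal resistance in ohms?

24100 Ω

Red → 2 (first significant figure)
Yellow → 4 (second significant figure)
Brown → 1 (third significant figure)
Red → ×10^2 multiplier
241 × 100 = 24100 Ω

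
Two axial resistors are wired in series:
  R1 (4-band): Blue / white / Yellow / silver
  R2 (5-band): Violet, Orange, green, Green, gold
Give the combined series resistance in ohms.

R1: blue, white → 69; yellow ×10^4 → 690000 Ω.
R2: violet, orange, green → 735; green ×10^5 → 73500000 Ω.
Series: 690000 + 73500000 = 74190000 Ω.

74190000 Ω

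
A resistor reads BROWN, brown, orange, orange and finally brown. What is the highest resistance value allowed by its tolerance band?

Brown → 1 (first significant figure)
Brown → 1 (second significant figure)
Orange → 3 (third significant figure)
Orange → ×10^3 multiplier
Brown → ±1% tolerance
113 × 1000 = 113000 Ω
Highest = 113000 × (1 + 1/100) = 114130 Ω.

114130 Ω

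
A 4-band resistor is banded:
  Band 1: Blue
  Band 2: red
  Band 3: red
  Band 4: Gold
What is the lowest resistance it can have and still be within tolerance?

Blue → 6 (first significant figure)
Red → 2 (second significant figure)
Red → ×10^2 multiplier
Gold → ±5% tolerance
62 × 100 = 6200 Ω
Lowest = 6200 × (1 − 5/100) = 5890 Ω.

5890 Ω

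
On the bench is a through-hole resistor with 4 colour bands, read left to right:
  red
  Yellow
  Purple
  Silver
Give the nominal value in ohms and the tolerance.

240000000 Ω ±10%

Red → 2 (first significant figure)
Yellow → 4 (second significant figure)
Violet → ×10^7 multiplier
Silver → ±10% tolerance
24 × 10000000 = 240000000 Ω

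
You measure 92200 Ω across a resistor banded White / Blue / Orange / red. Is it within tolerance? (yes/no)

White → 9 (first significant figure)
Blue → 6 (second significant figure)
Orange → ×10^3 multiplier
Red → ±2% tolerance
96 × 1000 = 96000 Ω
Allowed range: 94080 Ω to 97920 Ω.
92200 Ω lies outside that range.

no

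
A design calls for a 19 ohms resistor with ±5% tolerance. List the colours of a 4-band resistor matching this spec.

brown, white, black, gold

19 Ω = 19 × 10^0.
1 → brown
9 → white
Multiplier 10^0 → black.
±5% tolerance → gold.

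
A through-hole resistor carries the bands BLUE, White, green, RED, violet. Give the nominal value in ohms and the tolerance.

69500 Ω ±0.1%

Blue → 6 (first significant figure)
White → 9 (second significant figure)
Green → 5 (third significant figure)
Red → ×10^2 multiplier
Violet → ±0.1% tolerance
695 × 100 = 69500 Ω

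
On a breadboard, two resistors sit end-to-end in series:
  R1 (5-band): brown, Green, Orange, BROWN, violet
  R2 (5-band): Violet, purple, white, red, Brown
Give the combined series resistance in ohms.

79430 Ω

R1: brown, green, orange → 153; brown ×10 → 1530 Ω.
R2: violet, violet, white → 779; red ×10^2 → 77900 Ω.
Series: 1530 + 77900 = 79430 Ω.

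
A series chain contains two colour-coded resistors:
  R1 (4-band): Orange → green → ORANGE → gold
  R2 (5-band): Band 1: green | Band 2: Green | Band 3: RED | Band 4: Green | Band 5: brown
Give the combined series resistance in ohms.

55235000 Ω

R1: orange, green → 35; orange ×10^3 → 35000 Ω.
R2: green, green, red → 552; green ×10^5 → 55200000 Ω.
Series: 35000 + 55200000 = 55235000 Ω.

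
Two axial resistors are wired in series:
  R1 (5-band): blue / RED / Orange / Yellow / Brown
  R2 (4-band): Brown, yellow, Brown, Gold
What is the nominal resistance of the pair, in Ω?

6230140 Ω

R1: blue, red, orange → 623; yellow ×10^4 → 6230000 Ω.
R2: brown, yellow → 14; brown ×10 → 140 Ω.
Series: 6230000 + 140 = 6230140 Ω.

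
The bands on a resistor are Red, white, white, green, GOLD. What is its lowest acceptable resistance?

28405000 Ω

Red → 2 (first significant figure)
White → 9 (second significant figure)
White → 9 (third significant figure)
Green → ×10^5 multiplier
Gold → ±5% tolerance
299 × 100000 = 29900000 Ω
Lowest = 29900000 × (1 − 5/100) = 28405000 Ω.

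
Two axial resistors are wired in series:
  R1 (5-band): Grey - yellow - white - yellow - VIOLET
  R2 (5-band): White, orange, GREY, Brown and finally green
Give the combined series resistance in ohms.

R1: grey, yellow, white → 849; yellow ×10^4 → 8490000 Ω.
R2: white, orange, grey → 938; brown ×10 → 9380 Ω.
Series: 8490000 + 9380 = 8499380 Ω.

8499380 Ω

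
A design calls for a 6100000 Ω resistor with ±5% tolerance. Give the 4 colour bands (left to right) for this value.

6100000 Ω = 61 × 10^5.
6 → blue
1 → brown
Multiplier 10^5 → green.
±5% tolerance → gold.

blue, brown, green, gold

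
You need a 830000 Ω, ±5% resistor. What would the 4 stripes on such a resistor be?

grey, orange, yellow, gold

830000 Ω = 83 × 10^4.
8 → grey
3 → orange
Multiplier 10^4 → yellow.
±5% tolerance → gold.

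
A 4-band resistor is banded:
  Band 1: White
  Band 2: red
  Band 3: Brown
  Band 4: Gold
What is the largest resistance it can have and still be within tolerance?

966 Ω

White → 9 (first significant figure)
Red → 2 (second significant figure)
Brown → ×10 multiplier
Gold → ±5% tolerance
92 × 10 = 920 Ω
Largest = 920 × (1 + 5/100) = 966 Ω.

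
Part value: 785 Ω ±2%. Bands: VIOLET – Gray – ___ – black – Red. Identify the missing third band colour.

785 Ω = 785 × 10^0.
The third band gives digit 5 of the significand, and 5 is green.

green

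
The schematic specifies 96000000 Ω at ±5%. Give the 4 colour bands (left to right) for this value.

96000000 Ω = 96 × 10^6.
9 → white
6 → blue
Multiplier 10^6 → blue.
±5% tolerance → gold.

white, blue, blue, gold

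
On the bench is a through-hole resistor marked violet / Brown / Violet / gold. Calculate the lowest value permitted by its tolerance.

674500000 Ω

Violet → 7 (first significant figure)
Brown → 1 (second significant figure)
Violet → ×10^7 multiplier
Gold → ±5% tolerance
71 × 10000000 = 710000000 Ω
Lowest = 710000000 × (1 − 5/100) = 674500000 Ω.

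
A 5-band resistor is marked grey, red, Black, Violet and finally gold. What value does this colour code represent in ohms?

Grey → 8 (first significant figure)
Red → 2 (second significant figure)
Black → 0 (third significant figure)
Violet → ×10^7 multiplier
820 × 10000000 = 8200000000 Ω

8200000000 Ω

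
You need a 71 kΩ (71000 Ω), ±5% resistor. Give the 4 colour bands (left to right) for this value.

71000 Ω = 71 × 10^3.
7 → violet
1 → brown
Multiplier 10^3 → orange.
±5% tolerance → gold.

violet, brown, orange, gold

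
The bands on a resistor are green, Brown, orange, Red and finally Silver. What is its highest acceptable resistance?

Green → 5 (first significant figure)
Brown → 1 (second significant figure)
Orange → 3 (third significant figure)
Red → ×10^2 multiplier
Silver → ±10% tolerance
513 × 100 = 51300 Ω
Highest = 51300 × (1 + 10/100) = 56430 Ω.

56430 Ω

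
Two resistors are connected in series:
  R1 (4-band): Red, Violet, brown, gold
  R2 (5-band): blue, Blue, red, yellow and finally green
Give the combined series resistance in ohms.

6620270 Ω

R1: red, violet → 27; brown ×10 → 270 Ω.
R2: blue, blue, red → 662; yellow ×10^4 → 6620000 Ω.
Series: 270 + 6620000 = 6620270 Ω.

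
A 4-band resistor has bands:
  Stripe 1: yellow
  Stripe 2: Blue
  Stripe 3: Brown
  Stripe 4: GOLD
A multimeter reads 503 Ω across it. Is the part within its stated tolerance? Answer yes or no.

no

Yellow → 4 (first significant figure)
Blue → 6 (second significant figure)
Brown → ×10 multiplier
Gold → ±5% tolerance
46 × 10 = 460 Ω
Allowed range: 437 Ω to 483 Ω.
503 Ω lies outside that range.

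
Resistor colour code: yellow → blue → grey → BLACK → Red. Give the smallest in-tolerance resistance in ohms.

458.64 Ω

Yellow → 4 (first significant figure)
Blue → 6 (second significant figure)
Grey → 8 (third significant figure)
Black → ×1 multiplier
Red → ±2% tolerance
468 × 1 = 468 Ω
Smallest = 468 × (1 − 2/100) = 458.64 Ω.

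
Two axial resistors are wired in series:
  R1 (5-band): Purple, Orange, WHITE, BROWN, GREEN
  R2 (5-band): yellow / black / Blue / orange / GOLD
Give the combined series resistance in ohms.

R1: violet, orange, white → 739; brown ×10 → 7390 Ω.
R2: yellow, black, blue → 406; orange ×10^3 → 406000 Ω.
Series: 7390 + 406000 = 413390 Ω.

413390 Ω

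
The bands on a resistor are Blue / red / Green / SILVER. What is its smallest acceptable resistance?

Blue → 6 (first significant figure)
Red → 2 (second significant figure)
Green → ×10^5 multiplier
Silver → ±10% tolerance
62 × 100000 = 6200000 Ω
Smallest = 6200000 × (1 − 10/100) = 5580000 Ω.

5580000 Ω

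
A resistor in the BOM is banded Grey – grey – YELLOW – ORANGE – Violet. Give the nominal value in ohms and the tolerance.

Grey → 8 (first significant figure)
Grey → 8 (second significant figure)
Yellow → 4 (third significant figure)
Orange → ×10^3 multiplier
Violet → ±0.1% tolerance
884 × 1000 = 884000 Ω

884000 Ω ±0.1%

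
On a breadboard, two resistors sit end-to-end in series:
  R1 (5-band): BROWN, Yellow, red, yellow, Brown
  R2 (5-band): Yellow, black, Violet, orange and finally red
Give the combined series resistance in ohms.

1827000 Ω

R1: brown, yellow, red → 142; yellow ×10^4 → 1420000 Ω.
R2: yellow, black, violet → 407; orange ×10^3 → 407000 Ω.
Series: 1420000 + 407000 = 1827000 Ω.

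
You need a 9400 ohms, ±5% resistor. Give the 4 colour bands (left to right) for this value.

9400 Ω = 94 × 10^2.
9 → white
4 → yellow
Multiplier 10^2 → red.
±5% tolerance → gold.

white, yellow, red, gold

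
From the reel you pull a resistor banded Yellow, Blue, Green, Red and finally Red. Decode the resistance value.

Yellow → 4 (first significant figure)
Blue → 6 (second significant figure)
Green → 5 (third significant figure)
Red → ×10^2 multiplier
465 × 100 = 46500 Ω

46500 Ω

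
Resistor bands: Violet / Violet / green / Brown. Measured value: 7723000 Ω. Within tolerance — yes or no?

Violet → 7 (first significant figure)
Violet → 7 (second significant figure)
Green → ×10^5 multiplier
Brown → ±1% tolerance
77 × 100000 = 7700000 Ω
Allowed range: 7623000 Ω to 7777000 Ω.
7723000 Ω lies inside that range.

yes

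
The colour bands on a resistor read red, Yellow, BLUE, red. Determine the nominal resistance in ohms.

24000000 Ω

Red → 2 (first significant figure)
Yellow → 4 (second significant figure)
Blue → ×10^6 multiplier
24 × 1000000 = 24000000 Ω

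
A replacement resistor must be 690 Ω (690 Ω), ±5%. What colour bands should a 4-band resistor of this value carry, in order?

690 Ω = 69 × 10^1.
6 → blue
9 → white
Multiplier 10^1 → brown.
±5% tolerance → gold.

blue, white, brown, gold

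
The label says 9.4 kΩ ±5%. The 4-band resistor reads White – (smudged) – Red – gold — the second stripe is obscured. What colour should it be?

9400 Ω = 94 × 10^2.
The second band gives digit 4 of the significand, and 4 is yellow.

yellow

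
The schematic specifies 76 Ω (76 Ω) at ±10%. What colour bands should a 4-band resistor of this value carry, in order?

76 Ω = 76 × 10^0.
7 → violet
6 → blue
Multiplier 10^0 → black.
±10% tolerance → silver.

violet, blue, black, silver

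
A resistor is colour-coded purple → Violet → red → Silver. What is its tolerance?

±10%

The last band, silver, is the tolerance band.
Silver corresponds to ±10%.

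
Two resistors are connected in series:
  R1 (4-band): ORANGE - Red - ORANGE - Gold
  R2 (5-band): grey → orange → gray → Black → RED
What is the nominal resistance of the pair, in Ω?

R1: orange, red → 32; orange ×10^3 → 32000 Ω.
R2: grey, orange, grey → 838; black ×1 → 838 Ω.
Series: 32000 + 838 = 32838 Ω.

32838 Ω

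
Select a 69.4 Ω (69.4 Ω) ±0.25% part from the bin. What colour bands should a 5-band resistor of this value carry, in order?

69.4 Ω = 694 × 10^-1.
6 → blue
9 → white
4 → yellow
Multiplier 10^-1 → gold.
±0.25% tolerance → blue.

blue, white, yellow, gold, blue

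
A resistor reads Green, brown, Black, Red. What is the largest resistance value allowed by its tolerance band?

52.02 Ω

Green → 5 (first significant figure)
Brown → 1 (second significant figure)
Black → ×1 multiplier
Red → ±2% tolerance
51 × 1 = 51 Ω
Largest = 51 × (1 + 2/100) = 52.02 Ω.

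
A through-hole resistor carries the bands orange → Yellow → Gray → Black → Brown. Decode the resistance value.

348 Ω

Orange → 3 (first significant figure)
Yellow → 4 (second significant figure)
Grey → 8 (third significant figure)
Black → ×1 multiplier
348 × 1 = 348 Ω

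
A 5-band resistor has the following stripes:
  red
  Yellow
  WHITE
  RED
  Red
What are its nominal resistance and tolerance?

Red → 2 (first significant figure)
Yellow → 4 (second significant figure)
White → 9 (third significant figure)
Red → ×10^2 multiplier
Red → ±2% tolerance
249 × 100 = 24900 Ω

24900 Ω ±2%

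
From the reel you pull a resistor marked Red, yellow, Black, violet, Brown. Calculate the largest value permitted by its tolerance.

2424000000 Ω

Red → 2 (first significant figure)
Yellow → 4 (second significant figure)
Black → 0 (third significant figure)
Violet → ×10^7 multiplier
Brown → ±1% tolerance
240 × 10000000 = 2400000000 Ω
Largest = 2400000000 × (1 + 1/100) = 2424000000 Ω.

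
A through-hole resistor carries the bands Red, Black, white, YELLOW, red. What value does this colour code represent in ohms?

2090000 Ω

Red → 2 (first significant figure)
Black → 0 (second significant figure)
White → 9 (third significant figure)
Yellow → ×10^4 multiplier
209 × 10000 = 2090000 Ω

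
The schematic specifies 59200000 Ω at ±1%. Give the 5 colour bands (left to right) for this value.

green, white, red, green, brown

59200000 Ω = 592 × 10^5.
5 → green
9 → white
2 → red
Multiplier 10^5 → green.
±1% tolerance → brown.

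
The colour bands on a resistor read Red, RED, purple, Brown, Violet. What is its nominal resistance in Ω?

Red → 2 (first significant figure)
Red → 2 (second significant figure)
Violet → 7 (third significant figure)
Brown → ×10 multiplier
227 × 10 = 2270 Ω

2270 Ω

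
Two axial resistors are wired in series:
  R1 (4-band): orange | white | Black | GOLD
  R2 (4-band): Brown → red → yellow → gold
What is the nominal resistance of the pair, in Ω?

120039 Ω

R1: orange, white → 39; black ×1 → 39 Ω.
R2: brown, red → 12; yellow ×10^4 → 120000 Ω.
Series: 39 + 120000 = 120039 Ω.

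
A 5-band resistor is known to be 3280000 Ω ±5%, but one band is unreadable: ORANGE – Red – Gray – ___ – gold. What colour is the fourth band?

yellow

3280000 Ω = 328 × 10^4.
The fourth band is the multiplier, 10^4, which is yellow.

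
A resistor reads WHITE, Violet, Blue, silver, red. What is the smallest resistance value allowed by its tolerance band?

White → 9 (first significant figure)
Violet → 7 (second significant figure)
Blue → 6 (third significant figure)
Silver → ×0.01 multiplier
Red → ±2% tolerance
976 × 0.01 = 9.76 Ω
Smallest = 9.76 × (1 − 2/100) = 9.5648 Ω.

9.5648 Ω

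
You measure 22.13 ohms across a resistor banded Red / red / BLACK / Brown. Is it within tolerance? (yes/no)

yes

Red → 2 (first significant figure)
Red → 2 (second significant figure)
Black → ×1 multiplier
Brown → ±1% tolerance
22 × 1 = 22 Ω
Allowed range: 21.78 Ω to 22.22 Ω.
22.13 ohms lies inside that range.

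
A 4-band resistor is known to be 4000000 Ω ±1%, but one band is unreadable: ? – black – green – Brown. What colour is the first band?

yellow

4000000 Ω = 40 × 10^5.
The first band gives digit 4 of the significand, and 4 is yellow.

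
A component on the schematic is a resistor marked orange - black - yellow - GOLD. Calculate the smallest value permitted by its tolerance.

285000 Ω

Orange → 3 (first significant figure)
Black → 0 (second significant figure)
Yellow → ×10^4 multiplier
Gold → ±5% tolerance
30 × 10000 = 300000 Ω
Smallest = 300000 × (1 − 5/100) = 285000 Ω.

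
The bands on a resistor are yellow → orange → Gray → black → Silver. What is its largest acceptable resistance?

481.8 Ω

Yellow → 4 (first significant figure)
Orange → 3 (second significant figure)
Grey → 8 (third significant figure)
Black → ×1 multiplier
Silver → ±10% tolerance
438 × 1 = 438 Ω
Largest = 438 × (1 + 10/100) = 481.8 Ω.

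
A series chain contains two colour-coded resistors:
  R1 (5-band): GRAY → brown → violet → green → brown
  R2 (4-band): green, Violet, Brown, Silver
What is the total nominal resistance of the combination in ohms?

81700570 Ω

R1: grey, brown, violet → 817; green ×10^5 → 81700000 Ω.
R2: green, violet → 57; brown ×10 → 570 Ω.
Series: 81700000 + 570 = 81700570 Ω.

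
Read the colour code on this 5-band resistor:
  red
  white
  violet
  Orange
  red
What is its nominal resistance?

Red → 2 (first significant figure)
White → 9 (second significant figure)
Violet → 7 (third significant figure)
Orange → ×10^3 multiplier
297 × 1000 = 297000 Ω

297000 Ω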